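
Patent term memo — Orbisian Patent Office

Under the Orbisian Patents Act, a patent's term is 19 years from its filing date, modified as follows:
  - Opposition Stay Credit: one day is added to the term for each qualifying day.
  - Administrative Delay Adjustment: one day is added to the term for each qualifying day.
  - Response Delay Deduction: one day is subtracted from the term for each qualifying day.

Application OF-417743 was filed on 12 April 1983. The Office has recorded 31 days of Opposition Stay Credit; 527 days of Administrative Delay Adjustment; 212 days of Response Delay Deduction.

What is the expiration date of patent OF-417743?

March 24, 2003

Base term: filing date + 19 years → 12 April 2002.
Opposition Stay Credit: +31 days → 13 May 2002.
Administrative Delay Adjustment: +527 days → 22 October 2003.
Response Delay Deduction: −212 days → 24 March 2003.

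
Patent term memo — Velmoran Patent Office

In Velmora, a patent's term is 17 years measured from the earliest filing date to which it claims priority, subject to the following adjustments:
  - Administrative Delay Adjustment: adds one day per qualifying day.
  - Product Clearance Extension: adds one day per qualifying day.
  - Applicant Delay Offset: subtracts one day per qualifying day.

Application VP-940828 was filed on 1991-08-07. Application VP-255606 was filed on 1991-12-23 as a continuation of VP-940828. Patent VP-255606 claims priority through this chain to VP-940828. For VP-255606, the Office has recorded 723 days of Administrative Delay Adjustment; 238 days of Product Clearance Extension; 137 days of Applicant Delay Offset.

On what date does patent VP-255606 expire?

November 9, 2010

Earliest priority filing: 7 August 1991.
Base term: 7 August 1991 + 17 years → 7 August 2008.
Administrative Delay Adjustment: +723 days → 31 July 2010.
Product Clearance Extension: +238 days → 26 March 2011.
Applicant Delay Offset: −137 days → 9 November 2010.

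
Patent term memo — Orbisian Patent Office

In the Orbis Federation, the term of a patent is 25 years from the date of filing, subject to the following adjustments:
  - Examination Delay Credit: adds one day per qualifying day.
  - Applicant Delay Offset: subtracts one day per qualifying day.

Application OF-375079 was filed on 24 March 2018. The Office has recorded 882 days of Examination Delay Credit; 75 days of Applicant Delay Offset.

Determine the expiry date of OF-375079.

June 8, 2045

Base term: filing date + 25 years → 24 March 2043.
Examination Delay Credit: +882 days → 22 August 2045.
Applicant Delay Offset: −75 days → 8 June 2045.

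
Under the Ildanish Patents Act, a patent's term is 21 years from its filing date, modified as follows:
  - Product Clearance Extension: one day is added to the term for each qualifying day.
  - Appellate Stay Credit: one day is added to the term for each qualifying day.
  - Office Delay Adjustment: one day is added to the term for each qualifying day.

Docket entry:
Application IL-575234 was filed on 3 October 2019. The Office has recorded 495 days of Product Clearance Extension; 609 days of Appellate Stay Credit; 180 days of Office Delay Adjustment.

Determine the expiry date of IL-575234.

Base term: filing date + 21 years → 3 October 2040.
Product Clearance Extension: +495 days → 10 February 2042.
Appellate Stay Credit: +609 days → 12 October 2043.
Office Delay Adjustment: +180 days → 9 April 2044.

2044-04-09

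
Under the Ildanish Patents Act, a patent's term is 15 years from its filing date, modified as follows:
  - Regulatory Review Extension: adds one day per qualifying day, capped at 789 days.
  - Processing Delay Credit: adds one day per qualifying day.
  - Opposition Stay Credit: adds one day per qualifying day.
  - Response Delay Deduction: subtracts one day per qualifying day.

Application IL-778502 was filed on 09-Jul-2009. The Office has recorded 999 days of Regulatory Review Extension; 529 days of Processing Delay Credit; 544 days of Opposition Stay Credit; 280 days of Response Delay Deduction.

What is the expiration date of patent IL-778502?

November 7, 2028

Base term: filing date + 15 years → 9 July 2024.
Regulatory Review Extension: 999 days claimed exceeds the 789-day cap, so +789 days → 6 September 2026.
Processing Delay Credit: +529 days → 17 February 2028.
Opposition Stay Credit: +544 days → 14 August 2029.
Response Delay Deduction: −280 days → 7 November 2028.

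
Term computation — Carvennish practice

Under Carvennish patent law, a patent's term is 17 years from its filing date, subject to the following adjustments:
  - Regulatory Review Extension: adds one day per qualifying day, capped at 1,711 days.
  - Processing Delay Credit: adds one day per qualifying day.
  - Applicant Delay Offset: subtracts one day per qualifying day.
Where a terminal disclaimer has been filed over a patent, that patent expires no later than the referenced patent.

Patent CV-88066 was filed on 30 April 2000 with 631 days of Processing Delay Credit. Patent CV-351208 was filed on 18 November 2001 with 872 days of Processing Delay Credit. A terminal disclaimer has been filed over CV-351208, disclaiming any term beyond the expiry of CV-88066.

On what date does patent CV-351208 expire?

January 21, 2019

Natural term of CV-351208:
  Base: filing + 17 years → 18 November 2018.
  Processing Delay Credit: +872 days → 8 April 2021.
Expiry of referenced patent CV-88066:
  Base: filing + 17 years → 30 April 2017.
  Processing Delay Credit: +631 days → 21 January 2019.
Terminal disclaimer: CV-351208 expires on the earlier of 8 April 2021 and 21 January 2019.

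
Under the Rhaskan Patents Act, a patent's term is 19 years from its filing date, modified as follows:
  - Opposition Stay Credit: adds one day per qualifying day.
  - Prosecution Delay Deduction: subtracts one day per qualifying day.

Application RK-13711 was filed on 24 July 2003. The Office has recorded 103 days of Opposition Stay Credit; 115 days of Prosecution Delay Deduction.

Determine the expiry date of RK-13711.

2022-07-12

Base term: filing date + 19 years → 24 July 2022.
Opposition Stay Credit: +103 days → 4 November 2022.
Prosecution Delay Deduction: −115 days → 12 July 2022.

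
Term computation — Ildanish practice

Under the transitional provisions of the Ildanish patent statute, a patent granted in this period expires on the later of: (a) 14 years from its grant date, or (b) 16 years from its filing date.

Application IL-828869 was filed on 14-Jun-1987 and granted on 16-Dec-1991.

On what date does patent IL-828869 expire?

(a) grant + 14 years → 16 December 2005.
(b) filing + 16 years → 14 June 2003.
Later of the two: 16 December 2005.

2005-12-16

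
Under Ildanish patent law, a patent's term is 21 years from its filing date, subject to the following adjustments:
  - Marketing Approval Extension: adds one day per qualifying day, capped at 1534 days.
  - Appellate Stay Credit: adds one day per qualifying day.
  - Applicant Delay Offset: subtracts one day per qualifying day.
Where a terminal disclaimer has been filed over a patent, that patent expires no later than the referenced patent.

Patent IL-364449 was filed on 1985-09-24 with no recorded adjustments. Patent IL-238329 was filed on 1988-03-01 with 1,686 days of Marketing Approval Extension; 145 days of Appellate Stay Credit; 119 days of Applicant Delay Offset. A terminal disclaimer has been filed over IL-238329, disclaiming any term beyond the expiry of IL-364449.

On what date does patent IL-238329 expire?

Natural term of IL-238329:
  Base: filing + 21 years → 1 March 2009.
  Marketing Approval Extension: 1686 days claimed exceeds the 1534-day cap, so +1534 days → 13 May 2013.
  Appellate Stay Credit: +145 days → 5 October 2013.
  Applicant Delay Offset: −119 days → 8 June 2013.
Expiry of referenced patent IL-364449:
  Base: filing + 21 years → 24 September 2006.
Terminal disclaimer: IL-238329 expires on the earlier of 8 June 2013 and 24 September 2006.

September 24, 2006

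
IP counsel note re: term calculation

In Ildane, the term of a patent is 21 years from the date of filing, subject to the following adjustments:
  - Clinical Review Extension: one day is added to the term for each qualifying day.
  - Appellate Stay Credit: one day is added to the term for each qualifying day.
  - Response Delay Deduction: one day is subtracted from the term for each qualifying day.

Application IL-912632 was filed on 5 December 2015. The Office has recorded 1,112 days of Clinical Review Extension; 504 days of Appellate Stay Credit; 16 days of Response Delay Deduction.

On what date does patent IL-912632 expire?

Base term: filing date + 21 years → 5 December 2036.
Clinical Review Extension: +1112 days → 22 December 2039.
Appellate Stay Credit: +504 days → 9 May 2041.
Response Delay Deduction: −16 days → 23 April 2041.

April 23, 2041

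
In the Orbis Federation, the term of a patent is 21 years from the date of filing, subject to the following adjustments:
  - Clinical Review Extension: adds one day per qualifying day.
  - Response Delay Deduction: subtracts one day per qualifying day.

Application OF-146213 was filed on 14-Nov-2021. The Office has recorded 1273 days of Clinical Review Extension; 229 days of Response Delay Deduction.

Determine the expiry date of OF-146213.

Base term: filing date + 21 years → 14 November 2042.
Clinical Review Extension: +1273 days → 10 May 2046.
Response Delay Deduction: −229 days → 23 September 2045.

2045-09-23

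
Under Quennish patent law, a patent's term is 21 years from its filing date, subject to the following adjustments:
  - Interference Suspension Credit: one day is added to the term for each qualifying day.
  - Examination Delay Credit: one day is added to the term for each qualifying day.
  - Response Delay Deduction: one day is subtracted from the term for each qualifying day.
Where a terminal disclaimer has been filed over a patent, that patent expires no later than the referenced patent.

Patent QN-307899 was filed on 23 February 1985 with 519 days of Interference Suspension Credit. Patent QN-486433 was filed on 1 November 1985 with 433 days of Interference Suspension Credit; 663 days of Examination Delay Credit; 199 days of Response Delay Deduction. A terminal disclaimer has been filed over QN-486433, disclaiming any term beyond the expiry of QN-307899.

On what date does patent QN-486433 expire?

Natural term of QN-486433:
  Base: filing + 21 years → 1 November 2006.
  Interference Suspension Credit: +433 days → 8 January 2008.
  Examination Delay Credit: +663 days → 1 November 2009.
  Response Delay Deduction: −199 days → 16 April 2009.
Expiry of referenced patent QN-307899:
  Base: filing + 21 years → 23 February 2006.
  Interference Suspension Credit: +519 days → 27 July 2007.
Terminal disclaimer: QN-486433 expires on the earlier of 16 April 2009 and 27 July 2007.

July 27, 2007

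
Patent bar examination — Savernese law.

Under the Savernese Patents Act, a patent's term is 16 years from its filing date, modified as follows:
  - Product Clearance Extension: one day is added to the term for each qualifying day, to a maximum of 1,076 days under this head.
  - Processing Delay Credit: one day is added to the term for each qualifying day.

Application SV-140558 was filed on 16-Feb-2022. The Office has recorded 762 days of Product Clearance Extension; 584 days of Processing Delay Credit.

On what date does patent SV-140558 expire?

Base term: filing date + 16 years → 16 February 2038.
Product Clearance Extension: 762 days (within the 1076-day cap) → +762 days → 19 March 2040.
Processing Delay Credit: +584 days → 24 October 2041.

October 24, 2041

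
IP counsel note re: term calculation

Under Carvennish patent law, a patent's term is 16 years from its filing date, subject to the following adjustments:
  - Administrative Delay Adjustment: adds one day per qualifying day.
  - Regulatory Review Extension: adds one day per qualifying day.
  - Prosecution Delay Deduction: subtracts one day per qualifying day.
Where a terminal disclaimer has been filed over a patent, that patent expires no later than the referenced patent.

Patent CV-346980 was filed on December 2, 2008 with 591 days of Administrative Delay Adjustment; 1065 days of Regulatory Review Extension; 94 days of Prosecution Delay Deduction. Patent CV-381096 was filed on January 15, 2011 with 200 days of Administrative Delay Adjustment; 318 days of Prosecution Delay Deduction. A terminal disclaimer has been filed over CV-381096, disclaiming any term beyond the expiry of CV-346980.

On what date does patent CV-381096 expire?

2026-09-19

Natural term of CV-381096:
  Base: filing + 16 years → 15 January 2027.
  Administrative Delay Adjustment: +200 days → 3 August 2027.
  Prosecution Delay Deduction: −318 days → 19 September 2026.
Expiry of referenced patent CV-346980:
  Base: filing + 16 years → 2 December 2024.
  Administrative Delay Adjustment: +591 days → 16 July 2026.
  Regulatory Review Extension: +1065 days → 15 June 2029.
  Prosecution Delay Deduction: −94 days → 13 March 2029.
Terminal disclaimer: CV-381096 expires on the earlier of 19 September 2026 and 13 March 2029.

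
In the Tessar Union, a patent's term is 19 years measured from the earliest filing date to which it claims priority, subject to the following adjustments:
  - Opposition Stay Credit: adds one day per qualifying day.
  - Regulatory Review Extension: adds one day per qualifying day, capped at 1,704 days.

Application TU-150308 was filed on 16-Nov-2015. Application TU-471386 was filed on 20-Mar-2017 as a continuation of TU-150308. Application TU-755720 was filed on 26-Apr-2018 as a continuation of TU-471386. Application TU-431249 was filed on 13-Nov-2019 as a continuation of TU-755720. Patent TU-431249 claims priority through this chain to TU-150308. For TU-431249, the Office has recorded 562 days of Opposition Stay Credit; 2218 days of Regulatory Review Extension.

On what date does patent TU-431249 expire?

January 29, 2041

Earliest priority filing: 16 November 2015.
Base term: 16 November 2015 + 19 years → 16 November 2034.
Opposition Stay Credit: +562 days → 31 May 2036.
Regulatory Review Extension: 2218 days claimed exceeds the 1704-day cap, so +1704 days → 29 January 2041.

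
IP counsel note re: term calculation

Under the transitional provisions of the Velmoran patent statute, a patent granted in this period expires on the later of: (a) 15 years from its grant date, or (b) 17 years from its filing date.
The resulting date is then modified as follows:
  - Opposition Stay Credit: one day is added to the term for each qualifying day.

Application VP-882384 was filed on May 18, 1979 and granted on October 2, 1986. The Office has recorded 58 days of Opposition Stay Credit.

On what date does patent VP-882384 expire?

2001-11-29

(a) grant + 15 years → 2 October 2001.
(b) filing + 17 years → 18 May 1996.
Later of the two: 2 October 2001.
Opposition Stay Credit: +58 days → 29 November 2001.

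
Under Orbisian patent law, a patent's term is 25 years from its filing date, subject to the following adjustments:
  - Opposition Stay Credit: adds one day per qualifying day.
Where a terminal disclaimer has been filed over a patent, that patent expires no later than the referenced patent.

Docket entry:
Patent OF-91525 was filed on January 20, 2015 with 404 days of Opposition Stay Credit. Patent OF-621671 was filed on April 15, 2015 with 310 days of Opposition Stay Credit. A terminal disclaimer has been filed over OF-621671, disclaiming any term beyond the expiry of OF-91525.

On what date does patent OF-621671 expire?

2041-02-19

Natural term of OF-621671:
  Base: filing + 25 years → 15 April 2040.
  Opposition Stay Credit: +310 days → 19 February 2041.
Expiry of referenced patent OF-91525:
  Base: filing + 25 years → 20 January 2040.
  Opposition Stay Credit: +404 days → 27 February 2041.
Terminal disclaimer: OF-621671 expires on the earlier of 19 February 2041 and 27 February 2041.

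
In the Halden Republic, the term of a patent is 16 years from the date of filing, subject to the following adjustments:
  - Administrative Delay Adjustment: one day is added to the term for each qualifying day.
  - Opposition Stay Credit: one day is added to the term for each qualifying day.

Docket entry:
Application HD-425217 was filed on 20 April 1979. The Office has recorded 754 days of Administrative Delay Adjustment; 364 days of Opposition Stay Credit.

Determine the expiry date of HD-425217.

Base term: filing date + 16 years → 20 April 1995.
Administrative Delay Adjustment: +754 days → 13 May 1997.
Opposition Stay Credit: +364 days → 12 May 1998.

May 12, 1998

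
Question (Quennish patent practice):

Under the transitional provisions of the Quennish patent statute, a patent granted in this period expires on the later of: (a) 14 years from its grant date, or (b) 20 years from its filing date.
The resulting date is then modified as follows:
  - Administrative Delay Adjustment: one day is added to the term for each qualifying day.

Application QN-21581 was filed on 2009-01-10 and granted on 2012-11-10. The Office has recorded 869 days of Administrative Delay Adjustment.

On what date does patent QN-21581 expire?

(a) grant + 14 years → 10 November 2026.
(b) filing + 20 years → 10 January 2029.
Later of the two: 10 January 2029.
Administrative Delay Adjustment: +869 days → 29 May 2031.

2031-05-29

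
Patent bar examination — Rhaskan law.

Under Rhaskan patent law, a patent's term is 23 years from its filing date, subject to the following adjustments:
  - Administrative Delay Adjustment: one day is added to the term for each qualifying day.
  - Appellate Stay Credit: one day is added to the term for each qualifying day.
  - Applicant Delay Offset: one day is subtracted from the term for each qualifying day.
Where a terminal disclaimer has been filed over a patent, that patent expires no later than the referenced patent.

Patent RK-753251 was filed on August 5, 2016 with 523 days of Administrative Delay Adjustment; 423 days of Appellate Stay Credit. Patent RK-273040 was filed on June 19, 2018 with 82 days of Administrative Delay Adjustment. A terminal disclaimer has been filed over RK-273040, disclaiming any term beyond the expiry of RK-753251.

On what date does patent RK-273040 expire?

Natural term of RK-273040:
  Base: filing + 23 years → 19 June 2041.
  Administrative Delay Adjustment: +82 days → 9 September 2041.
Expiry of referenced patent RK-753251:
  Base: filing + 23 years → 5 August 2039.
  Administrative Delay Adjustment: +523 days → 9 January 2041.
  Appellate Stay Credit: +423 days → 8 March 2042.
Terminal disclaimer: RK-273040 expires on the earlier of 9 September 2041 and 8 March 2042.

September 9, 2041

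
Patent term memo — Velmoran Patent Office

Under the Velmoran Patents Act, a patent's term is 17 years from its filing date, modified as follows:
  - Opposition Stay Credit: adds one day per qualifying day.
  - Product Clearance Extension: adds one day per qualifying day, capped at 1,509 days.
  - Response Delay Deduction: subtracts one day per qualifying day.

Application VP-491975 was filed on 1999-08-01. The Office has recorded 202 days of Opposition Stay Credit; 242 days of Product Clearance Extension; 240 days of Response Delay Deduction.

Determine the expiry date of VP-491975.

February 21, 2017

Base term: filing date + 17 years → 1 August 2016.
Opposition Stay Credit: +202 days → 19 February 2017.
Product Clearance Extension: 242 days (within the 1509-day cap) → +242 days → 19 October 2017.
Response Delay Deduction: −240 days → 21 February 2017.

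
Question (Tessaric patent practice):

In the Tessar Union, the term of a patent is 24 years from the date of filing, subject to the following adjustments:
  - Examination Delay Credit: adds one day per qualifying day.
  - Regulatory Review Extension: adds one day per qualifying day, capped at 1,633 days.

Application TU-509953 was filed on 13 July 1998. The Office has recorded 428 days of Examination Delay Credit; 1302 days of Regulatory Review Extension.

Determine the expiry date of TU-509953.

2027-04-08

Base term: filing date + 24 years → 13 July 2022.
Examination Delay Credit: +428 days → 14 September 2023.
Regulatory Review Extension: 1302 days (within the 1633-day cap) → +1302 days → 8 April 2027.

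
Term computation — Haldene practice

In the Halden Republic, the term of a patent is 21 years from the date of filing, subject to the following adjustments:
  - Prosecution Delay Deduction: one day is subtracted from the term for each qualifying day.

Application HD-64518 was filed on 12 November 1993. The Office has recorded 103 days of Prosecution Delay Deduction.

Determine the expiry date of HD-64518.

2014-08-01

Base term: filing date + 21 years → 12 November 2014.
Prosecution Delay Deduction: −103 days → 1 August 2014.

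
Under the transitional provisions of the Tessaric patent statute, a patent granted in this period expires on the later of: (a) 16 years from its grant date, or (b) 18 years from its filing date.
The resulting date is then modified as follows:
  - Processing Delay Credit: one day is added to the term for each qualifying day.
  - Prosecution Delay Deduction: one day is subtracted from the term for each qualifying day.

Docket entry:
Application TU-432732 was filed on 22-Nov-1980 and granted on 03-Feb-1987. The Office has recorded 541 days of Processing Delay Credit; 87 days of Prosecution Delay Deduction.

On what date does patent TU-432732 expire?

2004-05-02

(a) grant + 16 years → 3 February 2003.
(b) filing + 18 years → 22 November 1998.
Later of the two: 3 February 2003.
Processing Delay Credit: +541 days → 28 July 2004.
Prosecution Delay Deduction: −87 days → 2 May 2004.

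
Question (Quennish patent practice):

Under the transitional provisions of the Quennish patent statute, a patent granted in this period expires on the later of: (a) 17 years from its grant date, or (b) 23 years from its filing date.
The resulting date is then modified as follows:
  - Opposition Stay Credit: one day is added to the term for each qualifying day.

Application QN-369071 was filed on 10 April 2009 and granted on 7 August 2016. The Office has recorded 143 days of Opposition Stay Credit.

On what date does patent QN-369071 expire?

(a) grant + 17 years → 7 August 2033.
(b) filing + 23 years → 10 April 2032.
Later of the two: 7 August 2033.
Opposition Stay Credit: +143 days → 28 December 2033.

2033-12-28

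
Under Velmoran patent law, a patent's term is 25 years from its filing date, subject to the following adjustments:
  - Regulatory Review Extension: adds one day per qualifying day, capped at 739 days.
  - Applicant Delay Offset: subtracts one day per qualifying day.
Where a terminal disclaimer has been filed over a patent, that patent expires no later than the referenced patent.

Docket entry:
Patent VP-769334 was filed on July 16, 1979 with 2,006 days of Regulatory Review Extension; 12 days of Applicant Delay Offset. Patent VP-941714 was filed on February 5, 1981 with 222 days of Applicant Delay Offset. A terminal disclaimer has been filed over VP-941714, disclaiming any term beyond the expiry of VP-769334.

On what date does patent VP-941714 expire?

Natural term of VP-941714:
  Base: filing + 25 years → 5 February 2006.
  Applicant Delay Offset: −222 days → 28 June 2005.
Expiry of referenced patent VP-769334:
  Base: filing + 25 years → 16 July 2004.
  Regulatory Review Extension: 2006 days claimed exceeds the 739-day cap, so +739 days → 25 July 2006.
  Applicant Delay Offset: −12 days → 13 July 2006.
Terminal disclaimer: VP-941714 expires on the earlier of 28 June 2005 and 13 July 2006.

2005-06-28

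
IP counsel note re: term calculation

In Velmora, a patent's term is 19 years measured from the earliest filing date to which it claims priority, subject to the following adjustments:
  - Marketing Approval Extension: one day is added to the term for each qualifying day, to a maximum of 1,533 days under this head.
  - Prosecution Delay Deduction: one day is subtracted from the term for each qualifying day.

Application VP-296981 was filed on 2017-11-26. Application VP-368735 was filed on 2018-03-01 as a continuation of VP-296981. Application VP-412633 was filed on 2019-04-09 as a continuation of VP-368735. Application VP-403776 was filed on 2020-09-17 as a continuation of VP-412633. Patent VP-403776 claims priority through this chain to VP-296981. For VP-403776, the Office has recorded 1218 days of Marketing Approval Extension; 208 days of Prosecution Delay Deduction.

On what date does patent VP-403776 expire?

2039-09-02

Earliest priority filing: 26 November 2017.
Base term: 26 November 2017 + 19 years → 26 November 2036.
Marketing Approval Extension: 1218 days (within the 1533-day cap) → +1218 days → 28 March 2040.
Prosecution Delay Deduction: −208 days → 2 September 2039.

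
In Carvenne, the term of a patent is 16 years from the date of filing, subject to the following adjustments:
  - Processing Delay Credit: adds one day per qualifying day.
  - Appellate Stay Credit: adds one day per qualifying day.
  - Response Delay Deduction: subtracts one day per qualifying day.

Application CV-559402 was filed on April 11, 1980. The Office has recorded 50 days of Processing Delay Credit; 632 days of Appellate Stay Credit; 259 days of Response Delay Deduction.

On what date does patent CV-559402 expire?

1997-06-08

Base term: filing date + 16 years → 11 April 1996.
Processing Delay Credit: +50 days → 31 May 1996.
Appellate Stay Credit: +632 days → 22 February 1998.
Response Delay Deduction: −259 days → 8 June 1997.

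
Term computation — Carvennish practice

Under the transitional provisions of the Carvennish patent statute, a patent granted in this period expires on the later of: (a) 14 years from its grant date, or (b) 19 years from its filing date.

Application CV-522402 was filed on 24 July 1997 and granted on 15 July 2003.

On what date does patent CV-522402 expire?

July 15, 2017

(a) grant + 14 years → 15 July 2017.
(b) filing + 19 years → 24 July 2016.
Later of the two: 15 July 2017.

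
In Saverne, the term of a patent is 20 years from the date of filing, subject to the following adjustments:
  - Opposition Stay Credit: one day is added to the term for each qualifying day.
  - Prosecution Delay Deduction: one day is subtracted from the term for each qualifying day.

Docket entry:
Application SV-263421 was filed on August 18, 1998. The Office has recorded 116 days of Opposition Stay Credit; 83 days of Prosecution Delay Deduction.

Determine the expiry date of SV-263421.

Base term: filing date + 20 years → 18 August 2018.
Opposition Stay Credit: +116 days → 12 December 2018.
Prosecution Delay Deduction: −83 days → 20 September 2018.

2018-09-20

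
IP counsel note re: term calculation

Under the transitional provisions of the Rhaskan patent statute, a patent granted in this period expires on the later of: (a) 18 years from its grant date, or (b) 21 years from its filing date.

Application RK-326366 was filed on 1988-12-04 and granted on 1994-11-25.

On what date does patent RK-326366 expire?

November 25, 2012

(a) grant + 18 years → 25 November 2012.
(b) filing + 21 years → 4 December 2009.
Later of the two: 25 November 2012.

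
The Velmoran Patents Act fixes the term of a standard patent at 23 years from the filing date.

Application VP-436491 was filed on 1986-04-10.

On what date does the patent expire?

2009-04-10

Filing date + 23 years → 10 April 2009.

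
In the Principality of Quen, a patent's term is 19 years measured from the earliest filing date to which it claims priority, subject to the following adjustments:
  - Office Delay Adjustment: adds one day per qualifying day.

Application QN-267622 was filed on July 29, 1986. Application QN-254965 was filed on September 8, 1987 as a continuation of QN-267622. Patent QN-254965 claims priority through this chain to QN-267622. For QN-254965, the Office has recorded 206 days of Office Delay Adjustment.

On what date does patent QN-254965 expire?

Earliest priority filing: 29 July 1986.
Base term: 29 July 1986 + 19 years → 29 July 2005.
Office Delay Adjustment: +206 days → 20 February 2006.

February 20, 2006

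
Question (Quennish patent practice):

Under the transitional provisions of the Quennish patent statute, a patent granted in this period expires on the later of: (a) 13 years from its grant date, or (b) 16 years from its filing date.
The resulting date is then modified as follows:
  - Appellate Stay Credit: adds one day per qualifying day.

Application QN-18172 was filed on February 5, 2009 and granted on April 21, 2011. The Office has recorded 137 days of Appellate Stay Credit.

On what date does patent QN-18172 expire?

(a) grant + 13 years → 21 April 2024.
(b) filing + 16 years → 5 February 2025.
Later of the two: 5 February 2025.
Appellate Stay Credit: +137 days → 22 June 2025.

2025-06-22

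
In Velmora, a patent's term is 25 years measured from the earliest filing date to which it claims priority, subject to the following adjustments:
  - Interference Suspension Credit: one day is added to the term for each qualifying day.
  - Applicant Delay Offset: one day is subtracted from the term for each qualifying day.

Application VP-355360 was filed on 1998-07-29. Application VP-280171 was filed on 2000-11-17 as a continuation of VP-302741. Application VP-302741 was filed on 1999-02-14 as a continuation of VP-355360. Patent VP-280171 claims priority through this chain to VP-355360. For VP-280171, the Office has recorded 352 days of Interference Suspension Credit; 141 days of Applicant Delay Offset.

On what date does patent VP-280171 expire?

2024-02-25

Earliest priority filing: 29 July 1998.
Base term: 29 July 1998 + 25 years → 29 July 2023.
Interference Suspension Credit: +352 days → 15 July 2024.
Applicant Delay Offset: −141 days → 25 February 2024.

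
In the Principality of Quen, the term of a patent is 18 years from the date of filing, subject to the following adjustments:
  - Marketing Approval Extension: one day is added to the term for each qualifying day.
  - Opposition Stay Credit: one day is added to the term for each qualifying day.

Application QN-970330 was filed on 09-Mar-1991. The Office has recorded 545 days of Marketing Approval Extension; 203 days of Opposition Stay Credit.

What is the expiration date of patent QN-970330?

Base term: filing date + 18 years → 9 March 2009.
Marketing Approval Extension: +545 days → 5 September 2010.
Opposition Stay Credit: +203 days → 27 March 2011.

2011-03-27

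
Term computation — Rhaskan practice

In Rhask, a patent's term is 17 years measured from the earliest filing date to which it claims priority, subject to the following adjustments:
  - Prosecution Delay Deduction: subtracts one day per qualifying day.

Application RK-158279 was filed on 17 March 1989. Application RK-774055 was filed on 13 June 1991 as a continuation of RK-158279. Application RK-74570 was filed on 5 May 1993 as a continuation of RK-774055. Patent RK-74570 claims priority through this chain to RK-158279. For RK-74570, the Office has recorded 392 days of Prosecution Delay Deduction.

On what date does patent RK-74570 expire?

Earliest priority filing: 17 March 1989.
Base term: 17 March 1989 + 17 years → 17 March 2006.
Prosecution Delay Deduction: −392 days → 18 February 2005.

February 18, 2005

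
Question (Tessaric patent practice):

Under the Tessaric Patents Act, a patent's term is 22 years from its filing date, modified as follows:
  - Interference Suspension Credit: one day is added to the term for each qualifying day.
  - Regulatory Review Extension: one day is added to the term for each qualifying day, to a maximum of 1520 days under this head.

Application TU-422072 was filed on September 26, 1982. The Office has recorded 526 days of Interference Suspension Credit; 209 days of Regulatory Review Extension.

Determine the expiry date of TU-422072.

Base term: filing date + 22 years → 26 September 2004.
Interference Suspension Credit: +526 days → 6 March 2006.
Regulatory Review Extension: 209 days (within the 1520-day cap) → +209 days → 1 October 2006.

2006-10-01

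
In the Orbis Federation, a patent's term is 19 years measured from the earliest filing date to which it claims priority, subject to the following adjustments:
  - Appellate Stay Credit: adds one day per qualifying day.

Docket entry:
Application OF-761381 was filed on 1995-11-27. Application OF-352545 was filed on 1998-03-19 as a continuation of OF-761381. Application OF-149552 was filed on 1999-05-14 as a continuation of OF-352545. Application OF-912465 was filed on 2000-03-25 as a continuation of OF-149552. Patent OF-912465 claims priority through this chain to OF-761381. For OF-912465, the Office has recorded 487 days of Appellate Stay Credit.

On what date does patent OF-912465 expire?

Earliest priority filing: 27 November 1995.
Base term: 27 November 1995 + 19 years → 27 November 2014.
Appellate Stay Credit: +487 days → 28 March 2016.

2016-03-28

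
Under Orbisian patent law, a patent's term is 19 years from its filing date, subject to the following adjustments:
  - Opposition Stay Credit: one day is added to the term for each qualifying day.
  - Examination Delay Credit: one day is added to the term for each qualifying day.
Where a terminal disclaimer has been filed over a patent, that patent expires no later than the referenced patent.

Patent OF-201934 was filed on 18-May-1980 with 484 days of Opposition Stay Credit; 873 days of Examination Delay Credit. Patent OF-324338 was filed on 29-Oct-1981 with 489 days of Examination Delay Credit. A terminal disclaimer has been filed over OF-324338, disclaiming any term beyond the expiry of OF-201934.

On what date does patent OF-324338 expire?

2002-03-02

Natural term of OF-324338:
  Base: filing + 19 years → 29 October 2000.
  Examination Delay Credit: +489 days → 2 March 2002.
Expiry of referenced patent OF-201934:
  Base: filing + 19 years → 18 May 1999.
  Opposition Stay Credit: +484 days → 13 September 2000.
  Examination Delay Credit: +873 days → 3 February 2003.
Terminal disclaimer: OF-324338 expires on the earlier of 2 March 2002 and 3 February 2003.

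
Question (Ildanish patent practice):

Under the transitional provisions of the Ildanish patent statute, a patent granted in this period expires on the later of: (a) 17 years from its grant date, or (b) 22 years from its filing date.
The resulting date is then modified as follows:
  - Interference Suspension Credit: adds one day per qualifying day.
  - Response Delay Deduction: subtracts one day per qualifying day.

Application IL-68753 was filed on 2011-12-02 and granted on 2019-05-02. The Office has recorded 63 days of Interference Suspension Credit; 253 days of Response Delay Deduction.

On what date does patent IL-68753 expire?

October 25, 2035

(a) grant + 17 years → 2 May 2036.
(b) filing + 22 years → 2 December 2033.
Later of the two: 2 May 2036.
Interference Suspension Credit: +63 days → 4 July 2036.
Response Delay Deduction: −253 days → 25 October 2035.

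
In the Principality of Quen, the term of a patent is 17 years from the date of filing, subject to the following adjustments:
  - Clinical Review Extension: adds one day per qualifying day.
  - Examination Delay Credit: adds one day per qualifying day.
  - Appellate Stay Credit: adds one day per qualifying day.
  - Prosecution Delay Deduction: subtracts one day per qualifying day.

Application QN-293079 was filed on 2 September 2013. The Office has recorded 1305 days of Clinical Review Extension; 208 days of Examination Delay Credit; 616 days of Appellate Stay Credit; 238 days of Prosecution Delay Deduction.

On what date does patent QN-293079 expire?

Base term: filing date + 17 years → 2 September 2030.
Clinical Review Extension: +1305 days → 30 March 2034.
Examination Delay Credit: +208 days → 24 October 2034.
Appellate Stay Credit: +616 days → 1 July 2036.
Prosecution Delay Deduction: −238 days → 6 November 2035.

2035-11-06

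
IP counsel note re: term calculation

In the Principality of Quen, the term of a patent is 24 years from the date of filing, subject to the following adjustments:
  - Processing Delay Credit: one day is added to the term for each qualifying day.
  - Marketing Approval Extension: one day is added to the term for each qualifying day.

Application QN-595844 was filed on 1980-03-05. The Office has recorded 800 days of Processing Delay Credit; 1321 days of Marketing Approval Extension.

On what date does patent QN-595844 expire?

2009-12-25

Base term: filing date + 24 years → 5 March 2004.
Processing Delay Credit: +800 days → 14 May 2006.
Marketing Approval Extension: +1321 days → 25 December 2009.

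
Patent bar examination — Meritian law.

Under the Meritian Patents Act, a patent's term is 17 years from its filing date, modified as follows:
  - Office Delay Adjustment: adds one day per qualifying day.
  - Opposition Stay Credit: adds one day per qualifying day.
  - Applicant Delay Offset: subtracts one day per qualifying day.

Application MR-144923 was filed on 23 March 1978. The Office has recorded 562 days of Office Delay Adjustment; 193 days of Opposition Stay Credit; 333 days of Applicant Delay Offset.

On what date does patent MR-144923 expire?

1996-05-18

Base term: filing date + 17 years → 23 March 1995.
Office Delay Adjustment: +562 days → 5 October 1996.
Opposition Stay Credit: +193 days → 16 April 1997.
Applicant Delay Offset: −333 days → 18 May 1996.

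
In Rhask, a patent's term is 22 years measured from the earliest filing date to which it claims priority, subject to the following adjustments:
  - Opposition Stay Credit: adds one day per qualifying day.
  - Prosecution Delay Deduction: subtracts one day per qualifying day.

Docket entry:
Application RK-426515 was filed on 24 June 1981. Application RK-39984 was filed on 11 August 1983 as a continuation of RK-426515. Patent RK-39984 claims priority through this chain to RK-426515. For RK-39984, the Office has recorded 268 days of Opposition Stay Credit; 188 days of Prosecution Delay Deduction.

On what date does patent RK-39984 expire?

September 12, 2003

Earliest priority filing: 24 June 1981.
Base term: 24 June 1981 + 22 years → 24 June 2003.
Opposition Stay Credit: +268 days → 18 March 2004.
Prosecution Delay Deduction: −188 days → 12 September 2003.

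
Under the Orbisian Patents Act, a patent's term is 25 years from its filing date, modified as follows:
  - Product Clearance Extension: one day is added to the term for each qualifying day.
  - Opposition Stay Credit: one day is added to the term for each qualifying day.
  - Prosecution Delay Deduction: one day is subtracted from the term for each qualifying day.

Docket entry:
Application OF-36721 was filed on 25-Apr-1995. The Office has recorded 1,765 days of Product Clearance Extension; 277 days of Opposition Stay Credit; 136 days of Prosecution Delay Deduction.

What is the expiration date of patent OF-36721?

July 14, 2025

Base term: filing date + 25 years → 25 April 2020.
Product Clearance Extension: +1765 days → 23 February 2025.
Opposition Stay Credit: +277 days → 27 November 2025.
Prosecution Delay Deduction: −136 days → 14 July 2025.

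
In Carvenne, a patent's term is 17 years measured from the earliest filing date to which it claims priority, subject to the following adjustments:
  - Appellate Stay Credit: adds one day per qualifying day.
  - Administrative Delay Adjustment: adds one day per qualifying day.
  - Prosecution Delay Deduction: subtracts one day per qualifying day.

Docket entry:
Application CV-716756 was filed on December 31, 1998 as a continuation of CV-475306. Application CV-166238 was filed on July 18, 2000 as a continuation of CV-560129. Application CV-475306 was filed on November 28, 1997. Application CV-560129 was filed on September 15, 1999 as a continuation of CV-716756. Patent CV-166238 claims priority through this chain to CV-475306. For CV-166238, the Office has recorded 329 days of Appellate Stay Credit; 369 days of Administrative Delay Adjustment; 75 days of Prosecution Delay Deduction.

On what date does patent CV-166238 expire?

August 12, 2016

Earliest priority filing: 28 November 1997.
Base term: 28 November 1997 + 17 years → 28 November 2014.
Appellate Stay Credit: +329 days → 23 October 2015.
Administrative Delay Adjustment: +369 days → 26 October 2016.
Prosecution Delay Deduction: −75 days → 12 August 2016.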